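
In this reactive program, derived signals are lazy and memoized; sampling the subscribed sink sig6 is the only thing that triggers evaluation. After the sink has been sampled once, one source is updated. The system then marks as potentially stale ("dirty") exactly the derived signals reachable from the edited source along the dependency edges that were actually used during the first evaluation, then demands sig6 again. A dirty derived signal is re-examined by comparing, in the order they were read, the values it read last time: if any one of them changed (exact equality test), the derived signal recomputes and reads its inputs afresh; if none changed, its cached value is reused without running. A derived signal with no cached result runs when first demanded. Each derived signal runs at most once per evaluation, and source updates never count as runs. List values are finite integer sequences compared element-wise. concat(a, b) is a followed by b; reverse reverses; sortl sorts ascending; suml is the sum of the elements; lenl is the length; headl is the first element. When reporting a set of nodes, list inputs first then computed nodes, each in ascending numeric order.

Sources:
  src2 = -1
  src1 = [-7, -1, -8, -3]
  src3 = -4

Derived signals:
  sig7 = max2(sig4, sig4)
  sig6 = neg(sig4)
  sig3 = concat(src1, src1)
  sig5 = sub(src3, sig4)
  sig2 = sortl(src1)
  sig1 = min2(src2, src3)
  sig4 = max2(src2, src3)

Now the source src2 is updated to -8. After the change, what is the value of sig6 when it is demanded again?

Demanding sig6 again yields 4.

First demand of the output computes:
  sig4 = max2(-1, -4) = -1
  sig6 = neg(-1) = 1

After the edit, cleaning proceeds:
  sig4: a read changed (src2 -1->-8) — executes, giving -4.
  sig6: a read changed (sig4 -1->-4) — executes, giving 4.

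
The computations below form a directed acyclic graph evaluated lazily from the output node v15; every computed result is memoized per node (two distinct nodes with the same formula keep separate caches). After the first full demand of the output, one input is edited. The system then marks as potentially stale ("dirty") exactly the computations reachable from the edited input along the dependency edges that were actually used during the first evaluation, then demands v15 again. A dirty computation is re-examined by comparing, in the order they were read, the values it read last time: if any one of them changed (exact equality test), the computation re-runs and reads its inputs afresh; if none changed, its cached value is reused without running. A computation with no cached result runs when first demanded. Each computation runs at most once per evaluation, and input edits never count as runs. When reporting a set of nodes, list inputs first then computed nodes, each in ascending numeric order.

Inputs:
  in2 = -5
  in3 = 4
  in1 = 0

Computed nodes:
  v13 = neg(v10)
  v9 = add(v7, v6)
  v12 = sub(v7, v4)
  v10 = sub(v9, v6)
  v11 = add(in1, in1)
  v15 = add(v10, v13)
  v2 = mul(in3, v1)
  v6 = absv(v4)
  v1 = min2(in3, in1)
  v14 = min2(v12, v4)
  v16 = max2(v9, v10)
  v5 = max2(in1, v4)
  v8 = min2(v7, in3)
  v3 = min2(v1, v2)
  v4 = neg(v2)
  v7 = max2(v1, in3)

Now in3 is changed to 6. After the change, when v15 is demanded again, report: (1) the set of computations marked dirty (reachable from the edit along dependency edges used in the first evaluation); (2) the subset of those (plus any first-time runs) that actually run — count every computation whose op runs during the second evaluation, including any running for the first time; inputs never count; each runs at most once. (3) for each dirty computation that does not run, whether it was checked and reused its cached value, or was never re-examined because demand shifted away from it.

First demand of the output computes:
  v1 = min2(4, 0) = 0
  v2 = mul(4, 0) = 0
  v4 = neg(0) = 0
  v6 = absv(0) = 0
  v7 = max2(0, 4) = 4
  v9 = add(4, 0) = 4
  v10 = sub(4, 0) = 4
  v13 = neg(4) = -4
  v15 = add(4, -4) = 0

After the edit, cleaning proceeds:
  v1: a read changed (in3 4->6) — executes, giving 0 — identical to its old value.
  v2: a read changed (in3 4->6) — executes, giving 0 — identical to its old value.
  v4: dirty, but its reads are unchanged (v2 unchanged); cached 0 stands.
  v6: dirty, but its reads are unchanged (v4 unchanged); cached 0 stands.
  v7: a read changed (in3 4->6) — executes, giving 6.
  v9: a read changed (v7 4->6) — executes, giving 6.
  v10: a read changed (v9 4->6) — executes, giving 6.
  v13: a read changed (v10 4->6) — executes, giving -6.
  v15: a read changed (v10 4->6; v13 -4->-6) — executes, giving 0 — identical to its old value.

Note where the cutoff bites: v4 is checked, finds nothing changed, and keeps its cache.

The edit dirties: v1, v2, v4, v6, v7, v9, v10, v13, v15.
7 computations run: v1, v2, v7, v9, v10, v13, v15.
Cache hits after checking: v4, v6.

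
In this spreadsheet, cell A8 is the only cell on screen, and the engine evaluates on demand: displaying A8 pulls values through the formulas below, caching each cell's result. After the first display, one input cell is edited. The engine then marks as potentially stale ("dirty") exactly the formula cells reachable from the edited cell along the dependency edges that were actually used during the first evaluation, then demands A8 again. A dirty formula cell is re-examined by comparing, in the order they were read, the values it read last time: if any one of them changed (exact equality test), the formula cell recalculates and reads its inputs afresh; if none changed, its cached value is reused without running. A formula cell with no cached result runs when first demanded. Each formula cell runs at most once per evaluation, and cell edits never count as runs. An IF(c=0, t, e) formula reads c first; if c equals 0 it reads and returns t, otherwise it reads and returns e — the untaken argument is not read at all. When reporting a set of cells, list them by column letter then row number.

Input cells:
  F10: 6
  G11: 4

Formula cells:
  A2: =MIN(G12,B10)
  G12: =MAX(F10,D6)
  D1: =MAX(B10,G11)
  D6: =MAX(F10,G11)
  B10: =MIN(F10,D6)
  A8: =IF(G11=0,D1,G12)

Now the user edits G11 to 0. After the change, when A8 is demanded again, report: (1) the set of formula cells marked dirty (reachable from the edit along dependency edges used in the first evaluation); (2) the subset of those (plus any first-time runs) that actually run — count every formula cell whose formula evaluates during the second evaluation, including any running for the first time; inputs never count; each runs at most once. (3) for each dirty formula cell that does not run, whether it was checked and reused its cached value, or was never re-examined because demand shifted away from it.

Dirty set: A8, D6, G12.
Run set: A8, B10, D1, D6 (4 run).
Left stale — demand moved off them: G12.
The important point: the flipped condition redirects demand; G12 is left stale, never re-checked.

Initial pass — values computed on the first demand:
  D6 = MAX(6, 4) = 6
  G12 = MAX(6, 6) = 6
  A8 = IF(G11=0: G11=4 -> else branch G12) = 6

Second demand — change propagation:
  D6: re-runs because G11 4->0; new result 6 (unchanged).
  B10: newly demanded (no cache) — executes and yields 6.
  D1: newly demanded (no cache) — executes and yields 6.
  G12: dirty yet unreached — the second evaluation never asks for it.
  A8: re-runs because G11 4->0; new result 6 (unchanged).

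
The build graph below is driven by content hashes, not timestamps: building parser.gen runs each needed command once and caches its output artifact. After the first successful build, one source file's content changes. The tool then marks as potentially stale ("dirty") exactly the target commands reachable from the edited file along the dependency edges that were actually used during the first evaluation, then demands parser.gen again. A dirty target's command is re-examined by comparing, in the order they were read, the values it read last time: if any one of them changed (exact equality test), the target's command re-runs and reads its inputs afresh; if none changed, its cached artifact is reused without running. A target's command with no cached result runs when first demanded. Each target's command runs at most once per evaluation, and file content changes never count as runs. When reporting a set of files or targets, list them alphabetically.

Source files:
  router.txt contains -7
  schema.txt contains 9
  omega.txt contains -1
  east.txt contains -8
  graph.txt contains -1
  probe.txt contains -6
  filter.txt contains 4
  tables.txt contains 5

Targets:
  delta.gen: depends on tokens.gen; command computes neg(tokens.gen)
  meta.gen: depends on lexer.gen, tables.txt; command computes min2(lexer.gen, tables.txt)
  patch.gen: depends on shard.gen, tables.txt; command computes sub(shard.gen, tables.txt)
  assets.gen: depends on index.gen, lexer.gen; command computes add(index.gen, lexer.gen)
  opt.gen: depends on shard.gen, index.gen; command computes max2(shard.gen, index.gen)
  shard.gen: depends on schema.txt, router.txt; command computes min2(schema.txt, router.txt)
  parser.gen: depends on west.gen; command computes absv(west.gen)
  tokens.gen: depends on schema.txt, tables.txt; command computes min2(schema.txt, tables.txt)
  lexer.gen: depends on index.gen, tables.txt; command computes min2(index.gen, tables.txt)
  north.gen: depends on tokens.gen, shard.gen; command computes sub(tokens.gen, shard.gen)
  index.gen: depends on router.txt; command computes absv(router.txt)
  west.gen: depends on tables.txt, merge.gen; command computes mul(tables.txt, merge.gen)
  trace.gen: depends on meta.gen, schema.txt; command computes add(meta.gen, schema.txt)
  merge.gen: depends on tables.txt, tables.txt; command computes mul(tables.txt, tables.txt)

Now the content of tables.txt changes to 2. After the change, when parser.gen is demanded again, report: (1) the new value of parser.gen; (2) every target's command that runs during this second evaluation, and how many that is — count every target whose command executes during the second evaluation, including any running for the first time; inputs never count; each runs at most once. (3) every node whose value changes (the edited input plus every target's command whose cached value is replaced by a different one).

Initial pass — values computed on the first demand:
  merge.gen = mul(5, 5) = 25
  west.gen = mul(5, 25) = 125
  parser.gen = absv(125) = 125

Second demand — change propagation:
  merge.gen: re-runs because tables.txt 5->2; tables.txt 5->2; new result 4.
  west.gen: re-runs because tables.txt 5->2; merge.gen 25->4; new result 8.
  parser.gen: re-runs because west.gen 125->8; new result 8.

parser.gen now evaluates to 8.
Run set: merge.gen, parser.gen, west.gen (3 run).
Changed values: merge.gen, parser.gen, tables.txt, west.gen.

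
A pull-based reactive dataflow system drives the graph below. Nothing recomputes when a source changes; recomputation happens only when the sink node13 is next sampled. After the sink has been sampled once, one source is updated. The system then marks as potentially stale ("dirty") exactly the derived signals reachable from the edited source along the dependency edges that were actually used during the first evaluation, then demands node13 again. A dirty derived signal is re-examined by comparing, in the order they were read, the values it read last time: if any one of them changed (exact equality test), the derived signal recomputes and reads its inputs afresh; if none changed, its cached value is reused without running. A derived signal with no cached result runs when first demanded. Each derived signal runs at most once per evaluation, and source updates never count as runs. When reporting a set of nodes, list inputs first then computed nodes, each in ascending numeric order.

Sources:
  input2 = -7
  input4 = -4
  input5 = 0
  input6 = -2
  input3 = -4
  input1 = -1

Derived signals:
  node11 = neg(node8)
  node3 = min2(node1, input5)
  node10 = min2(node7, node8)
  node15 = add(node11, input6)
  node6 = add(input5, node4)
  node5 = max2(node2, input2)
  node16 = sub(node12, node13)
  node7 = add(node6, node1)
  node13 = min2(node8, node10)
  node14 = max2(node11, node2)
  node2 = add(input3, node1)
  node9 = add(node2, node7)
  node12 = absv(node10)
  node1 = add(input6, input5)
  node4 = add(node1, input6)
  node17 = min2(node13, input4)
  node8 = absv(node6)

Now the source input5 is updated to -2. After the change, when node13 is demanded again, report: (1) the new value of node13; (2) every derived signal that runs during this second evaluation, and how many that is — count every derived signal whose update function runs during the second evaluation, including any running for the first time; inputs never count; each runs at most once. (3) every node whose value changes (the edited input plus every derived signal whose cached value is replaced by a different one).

New value of node13: -12.
Derived signals that run: node1, node4, node6, node7, node8, node10, node13 — 7 in total.
Values that change: input5, node1, node4, node6, node7, node8, node10, node13.

First evaluation (everything demanded from the output):
  node1 = add(-2, 0) = -2
  node4 = add(-2, -2) = -4
  node6 = add(0, -4) = -4
  node7 = add(-4, -2) = -6
  node8 = absv(-4) = 4
  node10 = min2(-6, 4) = -6
  node13 = min2(4, -6) = -6

Propagation after the edit:
  node1: runs — input5 0->-2; result -4.
  node4: runs — node1 -2->-4; result -6.
  node6: runs — input5 0->-2; node4 -4->-6; result -8.
  node7: runs — node6 -4->-8; node1 -2->-4; result -12.
  node8: runs — node6 -4->-8; result 8.
  node10: runs — node7 -6->-12; node8 4->8; result -12.
  node13: runs — node8 4->8; node10 -6->-12; result -12.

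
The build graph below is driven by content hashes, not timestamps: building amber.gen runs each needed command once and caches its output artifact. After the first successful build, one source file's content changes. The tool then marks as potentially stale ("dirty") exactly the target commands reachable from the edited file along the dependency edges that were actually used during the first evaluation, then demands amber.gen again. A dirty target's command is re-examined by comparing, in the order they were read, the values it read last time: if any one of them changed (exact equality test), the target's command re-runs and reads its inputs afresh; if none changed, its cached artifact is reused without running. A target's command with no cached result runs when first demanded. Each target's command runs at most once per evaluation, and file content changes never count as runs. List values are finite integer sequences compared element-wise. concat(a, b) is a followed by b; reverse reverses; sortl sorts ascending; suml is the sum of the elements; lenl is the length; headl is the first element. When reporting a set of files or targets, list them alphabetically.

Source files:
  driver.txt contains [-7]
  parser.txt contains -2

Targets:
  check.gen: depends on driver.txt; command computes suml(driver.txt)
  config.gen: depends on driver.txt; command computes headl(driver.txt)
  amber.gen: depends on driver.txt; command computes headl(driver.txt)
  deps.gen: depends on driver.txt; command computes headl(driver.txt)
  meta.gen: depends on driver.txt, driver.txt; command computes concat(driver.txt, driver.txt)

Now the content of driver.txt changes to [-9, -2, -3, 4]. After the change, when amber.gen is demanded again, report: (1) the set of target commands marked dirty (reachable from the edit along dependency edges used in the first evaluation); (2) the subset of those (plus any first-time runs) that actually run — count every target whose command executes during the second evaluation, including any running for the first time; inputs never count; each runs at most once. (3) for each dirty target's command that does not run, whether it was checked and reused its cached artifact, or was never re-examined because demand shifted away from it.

Dirty set: amber.gen.
Run set: amber.gen (1 run).
All dirty target commands ended up running.

Initial pass — values computed on the first demand:
  amber.gen = headl([-7]) = -7

Second demand — change propagation:
  amber.gen: re-runs because driver.txt [-7]->[-9, -2, -3, 4]; new result -9.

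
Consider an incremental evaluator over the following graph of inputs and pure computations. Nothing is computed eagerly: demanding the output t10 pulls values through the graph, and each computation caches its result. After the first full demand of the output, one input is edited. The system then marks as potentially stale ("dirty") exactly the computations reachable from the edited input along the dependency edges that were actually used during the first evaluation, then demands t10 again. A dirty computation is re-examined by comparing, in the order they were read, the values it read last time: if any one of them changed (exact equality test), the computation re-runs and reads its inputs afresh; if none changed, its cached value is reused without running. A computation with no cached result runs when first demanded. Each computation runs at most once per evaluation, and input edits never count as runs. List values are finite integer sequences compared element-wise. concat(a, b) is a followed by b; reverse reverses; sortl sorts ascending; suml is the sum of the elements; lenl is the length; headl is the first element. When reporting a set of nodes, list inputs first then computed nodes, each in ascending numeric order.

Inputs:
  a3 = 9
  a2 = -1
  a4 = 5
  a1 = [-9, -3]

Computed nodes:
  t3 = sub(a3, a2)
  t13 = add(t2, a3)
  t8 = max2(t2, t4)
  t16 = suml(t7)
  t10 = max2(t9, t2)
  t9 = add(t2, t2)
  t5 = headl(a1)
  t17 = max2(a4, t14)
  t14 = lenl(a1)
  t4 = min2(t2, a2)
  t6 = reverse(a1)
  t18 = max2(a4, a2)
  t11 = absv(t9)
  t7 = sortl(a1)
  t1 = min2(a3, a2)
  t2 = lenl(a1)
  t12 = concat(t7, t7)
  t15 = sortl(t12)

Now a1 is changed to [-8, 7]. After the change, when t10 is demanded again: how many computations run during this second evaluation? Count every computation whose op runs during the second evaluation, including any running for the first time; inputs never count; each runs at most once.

Initial pass — values computed on the first demand:
  t2 = lenl([-9, -3]) = 2
  t9 = add(2, 2) = 4
  t10 = max2(4, 2) = 4

Second demand — change propagation:
  t2: re-runs because a1 [-9, -3]->[-8, 7]; new result 2 (unchanged).
  t9: re-examined; everything it read last time is the same (t2 unchanged, t2 unchanged) — cache 4 kept, no run.
  t10: re-examined; everything it read last time is the same (t9 unchanged, t2 unchanged) — cache 4 kept, no run.

The important point: t2 recomputes to an identical value, and the output ends up unchanged.

Run set: t2 (1 run).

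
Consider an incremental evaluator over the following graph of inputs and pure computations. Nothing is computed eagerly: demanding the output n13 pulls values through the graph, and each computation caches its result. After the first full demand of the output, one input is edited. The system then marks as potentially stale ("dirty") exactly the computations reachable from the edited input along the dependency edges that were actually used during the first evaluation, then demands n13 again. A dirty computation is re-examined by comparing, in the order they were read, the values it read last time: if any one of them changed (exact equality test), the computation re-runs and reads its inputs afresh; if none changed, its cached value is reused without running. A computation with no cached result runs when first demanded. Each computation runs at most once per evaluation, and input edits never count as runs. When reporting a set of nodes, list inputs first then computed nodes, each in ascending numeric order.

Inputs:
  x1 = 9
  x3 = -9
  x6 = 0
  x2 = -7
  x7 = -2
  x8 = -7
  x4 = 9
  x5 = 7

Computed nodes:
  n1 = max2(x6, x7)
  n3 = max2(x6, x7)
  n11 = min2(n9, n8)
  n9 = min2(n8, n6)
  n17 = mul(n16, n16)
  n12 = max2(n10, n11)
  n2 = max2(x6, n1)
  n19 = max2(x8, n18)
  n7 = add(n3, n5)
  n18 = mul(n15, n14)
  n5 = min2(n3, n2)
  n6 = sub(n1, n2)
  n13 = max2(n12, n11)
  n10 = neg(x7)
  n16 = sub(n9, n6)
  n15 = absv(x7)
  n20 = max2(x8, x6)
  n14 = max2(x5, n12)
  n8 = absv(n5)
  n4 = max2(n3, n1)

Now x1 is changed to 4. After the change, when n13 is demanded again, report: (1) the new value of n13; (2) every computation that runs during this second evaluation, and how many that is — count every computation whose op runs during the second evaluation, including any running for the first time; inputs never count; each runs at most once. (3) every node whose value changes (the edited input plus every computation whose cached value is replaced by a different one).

Initial pass — values computed on the first demand:
  n1 = max2(0, -2) = 0
  n2 = max2(0, 0) = 0
  n3 = max2(0, -2) = 0
  n5 = min2(0, 0) = 0
  n6 = sub(0, 0) = 0
  n8 = absv(0) = 0
  n9 = min2(0, 0) = 0
  n10 = neg(-2) = 2
  n11 = min2(0, 0) = 0
  n12 = max2(2, 0) = 2
  n13 = max2(2, 0) = 2

Second demand — change propagation:
  no demanded computation ever read x1, so the edit dirties nothing and nothing runs.

The important point: nothing the output needs ever reads x1, so the edit is invisible to it.

n13 now evaluates to 2.
Run set: none (0 run).
Changed values: x1.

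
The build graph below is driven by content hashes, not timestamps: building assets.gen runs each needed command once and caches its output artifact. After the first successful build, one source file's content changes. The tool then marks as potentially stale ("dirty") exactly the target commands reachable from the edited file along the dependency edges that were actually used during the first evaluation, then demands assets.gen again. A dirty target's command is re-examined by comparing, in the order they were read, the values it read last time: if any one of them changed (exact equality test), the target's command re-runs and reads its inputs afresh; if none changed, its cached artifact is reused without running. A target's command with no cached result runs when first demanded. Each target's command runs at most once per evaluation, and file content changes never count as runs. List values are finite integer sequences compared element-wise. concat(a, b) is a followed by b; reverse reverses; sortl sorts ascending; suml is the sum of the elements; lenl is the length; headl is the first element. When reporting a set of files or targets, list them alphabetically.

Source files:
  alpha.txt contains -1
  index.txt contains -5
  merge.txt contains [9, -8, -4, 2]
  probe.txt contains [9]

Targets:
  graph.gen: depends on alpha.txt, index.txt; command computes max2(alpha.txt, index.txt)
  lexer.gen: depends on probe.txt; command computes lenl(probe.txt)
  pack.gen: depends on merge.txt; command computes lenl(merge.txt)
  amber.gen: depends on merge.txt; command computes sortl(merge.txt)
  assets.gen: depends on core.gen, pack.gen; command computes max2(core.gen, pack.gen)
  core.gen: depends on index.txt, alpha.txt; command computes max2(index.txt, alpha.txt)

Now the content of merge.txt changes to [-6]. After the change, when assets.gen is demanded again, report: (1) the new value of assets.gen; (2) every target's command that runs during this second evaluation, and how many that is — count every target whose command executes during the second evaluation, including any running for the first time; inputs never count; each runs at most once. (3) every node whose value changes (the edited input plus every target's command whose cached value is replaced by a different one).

Initial pass — values computed on the first demand:
  core.gen = max2(-5, -1) = -1
  pack.gen = lenl([9, -8, -4, 2]) = 4
  assets.gen = max2(-1, 4) = 4

Second demand — change propagation:
  pack.gen: re-runs because merge.txt [9, -8, -4, 2]->[-6]; new result 1.
  assets.gen: re-runs because pack.gen 4->1; new result 1.

assets.gen now evaluates to 1.
Run set: assets.gen, pack.gen (2 run).
Changed values: assets.gen, merge.txt, pack.gen.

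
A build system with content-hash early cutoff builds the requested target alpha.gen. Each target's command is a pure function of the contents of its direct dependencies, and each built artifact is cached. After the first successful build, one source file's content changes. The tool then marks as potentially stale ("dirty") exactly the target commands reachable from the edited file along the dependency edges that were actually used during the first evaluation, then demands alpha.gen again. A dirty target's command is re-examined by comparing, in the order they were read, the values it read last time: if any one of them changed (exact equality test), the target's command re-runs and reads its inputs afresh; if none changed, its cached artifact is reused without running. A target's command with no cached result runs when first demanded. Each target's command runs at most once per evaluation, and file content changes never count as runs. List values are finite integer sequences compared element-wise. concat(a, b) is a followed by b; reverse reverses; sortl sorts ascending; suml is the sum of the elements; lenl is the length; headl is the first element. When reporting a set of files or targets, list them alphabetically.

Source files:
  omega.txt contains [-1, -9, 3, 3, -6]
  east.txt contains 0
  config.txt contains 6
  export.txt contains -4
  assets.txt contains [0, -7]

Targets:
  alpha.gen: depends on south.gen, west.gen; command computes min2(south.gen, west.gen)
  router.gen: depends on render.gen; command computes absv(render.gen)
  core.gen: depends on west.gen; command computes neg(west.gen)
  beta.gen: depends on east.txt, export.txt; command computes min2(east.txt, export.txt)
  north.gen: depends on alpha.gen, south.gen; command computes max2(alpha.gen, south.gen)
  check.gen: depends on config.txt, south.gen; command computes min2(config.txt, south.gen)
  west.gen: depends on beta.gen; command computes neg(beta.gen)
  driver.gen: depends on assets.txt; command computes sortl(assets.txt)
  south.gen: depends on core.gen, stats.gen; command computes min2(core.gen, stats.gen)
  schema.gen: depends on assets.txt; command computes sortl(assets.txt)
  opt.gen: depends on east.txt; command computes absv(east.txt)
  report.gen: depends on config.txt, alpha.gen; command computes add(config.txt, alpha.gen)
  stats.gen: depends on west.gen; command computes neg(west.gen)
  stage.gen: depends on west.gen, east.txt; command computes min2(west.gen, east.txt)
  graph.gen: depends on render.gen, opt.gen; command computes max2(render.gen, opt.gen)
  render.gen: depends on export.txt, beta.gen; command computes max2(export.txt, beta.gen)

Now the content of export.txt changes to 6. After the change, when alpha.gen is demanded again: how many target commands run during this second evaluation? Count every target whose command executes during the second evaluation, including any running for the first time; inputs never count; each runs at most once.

Target commands that run: alpha.gen, beta.gen, core.gen, south.gen, stats.gen, west.gen — 6 in total.

First evaluation (everything demanded from the output):
  beta.gen = min2(0, -4) = -4
  west.gen = neg(-4) = 4
  core.gen = neg(4) = -4
  stats.gen = neg(4) = -4
  south.gen = min2(-4, -4) = -4
  alpha.gen = min2(-4, 4) = -4

Propagation after the edit:
  beta.gen: runs — export.txt -4->6; result 0.
  west.gen: runs — beta.gen -4->0; result 0.
  core.gen: runs — west.gen 4->0; result 0.
  stats.gen: runs — west.gen 4->0; result 0.
  south.gen: runs — core.gen -4->0; stats.gen -4->0; result 0.
  alpha.gen: runs — south.gen -4->0; west.gen 4->0; result 0.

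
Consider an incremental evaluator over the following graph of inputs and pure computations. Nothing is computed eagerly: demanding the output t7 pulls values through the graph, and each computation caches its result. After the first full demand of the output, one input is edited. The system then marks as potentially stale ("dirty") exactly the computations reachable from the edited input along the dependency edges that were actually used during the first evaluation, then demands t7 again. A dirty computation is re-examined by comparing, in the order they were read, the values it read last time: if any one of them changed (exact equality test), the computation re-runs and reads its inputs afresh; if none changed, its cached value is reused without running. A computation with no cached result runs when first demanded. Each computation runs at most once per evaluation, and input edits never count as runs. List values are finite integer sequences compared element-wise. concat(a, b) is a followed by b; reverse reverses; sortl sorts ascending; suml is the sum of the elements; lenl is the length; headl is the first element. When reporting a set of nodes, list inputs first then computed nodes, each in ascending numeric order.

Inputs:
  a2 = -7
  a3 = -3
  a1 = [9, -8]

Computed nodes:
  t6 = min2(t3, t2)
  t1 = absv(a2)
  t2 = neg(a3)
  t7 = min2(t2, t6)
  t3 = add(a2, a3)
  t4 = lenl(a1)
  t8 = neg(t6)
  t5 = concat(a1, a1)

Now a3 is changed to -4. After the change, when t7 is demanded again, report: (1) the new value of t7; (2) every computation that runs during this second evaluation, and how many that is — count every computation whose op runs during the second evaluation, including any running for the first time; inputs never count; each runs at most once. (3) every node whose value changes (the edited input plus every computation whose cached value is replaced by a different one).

t7 now evaluates to -11.
Run set: t2, t3, t6, t7 (4 run).
Changed values: a3, t2, t3, t6, t7.

Initial pass — values computed on the first demand:
  t2 = neg(-3) = 3
  t3 = add(-7, -3) = -10
  t6 = min2(-10, 3) = -10
  t7 = min2(3, -10) = -10

Second demand — change propagation:
  t2: re-runs because a3 -3->-4; new result 4.
  t3: re-runs because a3 -3->-4; new result -11.
  t6: re-runs because t3 -10->-11; t2 3->4; new result -11.
  t7: re-runs because t2 3->4; t6 -10->-11; new result -11.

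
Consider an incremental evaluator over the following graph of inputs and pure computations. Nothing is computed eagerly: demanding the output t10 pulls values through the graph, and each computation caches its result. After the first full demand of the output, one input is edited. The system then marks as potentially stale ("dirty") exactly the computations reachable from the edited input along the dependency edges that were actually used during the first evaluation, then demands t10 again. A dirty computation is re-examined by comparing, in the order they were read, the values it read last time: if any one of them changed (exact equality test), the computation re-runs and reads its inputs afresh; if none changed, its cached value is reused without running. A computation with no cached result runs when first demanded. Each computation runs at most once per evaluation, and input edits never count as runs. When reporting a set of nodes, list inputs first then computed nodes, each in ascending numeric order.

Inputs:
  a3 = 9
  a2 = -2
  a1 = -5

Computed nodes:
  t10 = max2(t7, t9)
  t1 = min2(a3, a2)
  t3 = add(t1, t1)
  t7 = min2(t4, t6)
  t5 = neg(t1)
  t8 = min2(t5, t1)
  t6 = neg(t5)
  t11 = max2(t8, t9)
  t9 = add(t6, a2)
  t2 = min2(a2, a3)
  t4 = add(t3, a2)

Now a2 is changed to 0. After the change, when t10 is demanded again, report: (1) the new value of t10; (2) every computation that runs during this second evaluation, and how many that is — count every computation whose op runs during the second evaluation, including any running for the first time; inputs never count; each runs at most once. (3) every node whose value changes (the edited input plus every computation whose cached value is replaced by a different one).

t10 now evaluates to 0.
Run set: t1, t3, t4, t5, t6, t7, t9, t10 (8 run).
Changed values: a2, t1, t3, t4, t5, t6, t7, t9, t10.

Initial pass — values computed on the first demand:
  t1 = min2(9, -2) = -2
  t3 = add(-2, -2) = -4
  t4 = add(-4, -2) = -6
  t5 = neg(-2) = 2
  t6 = neg(2) = -2
  t7 = min2(-6, -2) = -6
  t9 = add(-2, -2) = -4
  t10 = max2(-6, -4) = -4

Second demand — change propagation:
  t1: re-runs because a2 -2->0; new result 0.
  t3: re-runs because t1 -2->0; t1 -2->0; new result 0.
  t4: re-runs because t3 -4->0; a2 -2->0; new result 0.
  t5: re-runs because t1 -2->0; new result 0.
  t6: re-runs because t5 2->0; new result 0.
  t7: re-runs because t4 -6->0; t6 -2->0; new result 0.
  t9: re-runs because t6 -2->0; a2 -2->0; new result 0.
  t10: re-runs because t7 -6->0; t9 -4->0; new result 0.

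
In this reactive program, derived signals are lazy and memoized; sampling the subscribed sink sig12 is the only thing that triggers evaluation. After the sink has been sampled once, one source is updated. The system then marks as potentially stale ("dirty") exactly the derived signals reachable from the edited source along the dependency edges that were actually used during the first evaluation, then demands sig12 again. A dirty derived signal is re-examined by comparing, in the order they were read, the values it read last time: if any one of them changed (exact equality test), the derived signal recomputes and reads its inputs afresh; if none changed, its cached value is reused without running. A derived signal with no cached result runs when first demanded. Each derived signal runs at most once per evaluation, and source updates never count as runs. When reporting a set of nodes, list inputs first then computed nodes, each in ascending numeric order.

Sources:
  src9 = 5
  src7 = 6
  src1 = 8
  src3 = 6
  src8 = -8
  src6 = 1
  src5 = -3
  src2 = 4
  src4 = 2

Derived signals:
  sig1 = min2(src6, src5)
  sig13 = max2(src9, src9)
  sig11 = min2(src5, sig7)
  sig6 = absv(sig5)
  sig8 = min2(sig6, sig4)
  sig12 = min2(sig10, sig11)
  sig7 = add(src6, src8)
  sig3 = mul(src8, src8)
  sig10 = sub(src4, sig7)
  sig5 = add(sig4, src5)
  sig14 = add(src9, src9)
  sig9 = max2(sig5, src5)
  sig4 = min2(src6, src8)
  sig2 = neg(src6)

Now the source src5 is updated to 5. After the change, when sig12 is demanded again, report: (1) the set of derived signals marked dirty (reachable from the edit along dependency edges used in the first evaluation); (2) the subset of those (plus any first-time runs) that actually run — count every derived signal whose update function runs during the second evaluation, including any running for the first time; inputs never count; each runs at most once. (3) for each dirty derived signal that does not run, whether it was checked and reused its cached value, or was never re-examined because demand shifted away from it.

The edit dirties: sig11, sig12.
1 derived signals run: sig11.
Cache hits after checking: sig12.
Note the absorption at sig11: it re-runs yet its value is the same, leaving the output's value untouched.

First demand of the output computes:
  sig7 = add(1, -8) = -7
  sig10 = sub(2, -7) = 9
  sig11 = min2(-3, -7) = -7
  sig12 = min2(9, -7) = -7

After the edit, cleaning proceeds:
  sig11: a read changed (src5 -3->5) — executes, giving -7 — identical to its old value.
  sig12: dirty, but its reads are unchanged (sig10 unchanged, sig11 unchanged); cached -7 stands.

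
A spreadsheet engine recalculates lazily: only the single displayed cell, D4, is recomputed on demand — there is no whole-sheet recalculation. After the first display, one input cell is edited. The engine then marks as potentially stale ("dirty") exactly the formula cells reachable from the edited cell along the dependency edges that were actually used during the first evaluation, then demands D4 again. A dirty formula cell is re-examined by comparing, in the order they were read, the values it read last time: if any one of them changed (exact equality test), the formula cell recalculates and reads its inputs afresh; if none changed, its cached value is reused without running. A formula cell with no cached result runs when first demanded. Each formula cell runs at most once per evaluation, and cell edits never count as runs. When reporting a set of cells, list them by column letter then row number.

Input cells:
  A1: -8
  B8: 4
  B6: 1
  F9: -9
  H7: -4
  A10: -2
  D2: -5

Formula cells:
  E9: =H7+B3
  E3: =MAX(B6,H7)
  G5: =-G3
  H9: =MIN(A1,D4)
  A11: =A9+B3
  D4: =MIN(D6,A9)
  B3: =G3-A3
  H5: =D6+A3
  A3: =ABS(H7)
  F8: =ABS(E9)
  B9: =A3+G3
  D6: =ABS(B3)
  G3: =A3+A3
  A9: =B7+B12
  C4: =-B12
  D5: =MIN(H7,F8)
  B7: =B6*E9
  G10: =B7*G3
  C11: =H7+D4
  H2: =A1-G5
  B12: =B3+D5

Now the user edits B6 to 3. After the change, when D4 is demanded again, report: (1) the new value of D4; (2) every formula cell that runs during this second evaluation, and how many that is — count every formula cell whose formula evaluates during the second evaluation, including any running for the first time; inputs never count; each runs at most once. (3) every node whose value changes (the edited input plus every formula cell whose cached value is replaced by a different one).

First evaluation (everything demanded from the output):
  A3 = ABS(-4) = 4
  G3 = 4 + 4 = 8
  B3 = 8 - 4 = 4
  D6 = ABS(4) = 4
  E9 = -4 + 4 = 0
  B7 = 1 * 0 = 0
  F8 = ABS(0) = 0
  D5 = MIN(-4, 0) = -4
  B12 = 4 + -4 = 0
  A9 = 0 + 0 = 0
  D4 = MIN(4, 0) = 0

Propagation after the edit:
  B7: runs — B6 1->3; result 0 (same value as before).
  A9: checked — values it read are unchanged (B7 unchanged, B12 unchanged); reused cached 0 without running.
  D4: checked — values it read are unchanged (D6 unchanged, A9 unchanged); reused cached 0 without running.

Key observation: the change is absorbed at B7 — it re-runs but produces the same value, and the output's value is unchanged.

New value of D4: 0.
Formula cells that run: B7 — 1 in total.
Values that change: B6.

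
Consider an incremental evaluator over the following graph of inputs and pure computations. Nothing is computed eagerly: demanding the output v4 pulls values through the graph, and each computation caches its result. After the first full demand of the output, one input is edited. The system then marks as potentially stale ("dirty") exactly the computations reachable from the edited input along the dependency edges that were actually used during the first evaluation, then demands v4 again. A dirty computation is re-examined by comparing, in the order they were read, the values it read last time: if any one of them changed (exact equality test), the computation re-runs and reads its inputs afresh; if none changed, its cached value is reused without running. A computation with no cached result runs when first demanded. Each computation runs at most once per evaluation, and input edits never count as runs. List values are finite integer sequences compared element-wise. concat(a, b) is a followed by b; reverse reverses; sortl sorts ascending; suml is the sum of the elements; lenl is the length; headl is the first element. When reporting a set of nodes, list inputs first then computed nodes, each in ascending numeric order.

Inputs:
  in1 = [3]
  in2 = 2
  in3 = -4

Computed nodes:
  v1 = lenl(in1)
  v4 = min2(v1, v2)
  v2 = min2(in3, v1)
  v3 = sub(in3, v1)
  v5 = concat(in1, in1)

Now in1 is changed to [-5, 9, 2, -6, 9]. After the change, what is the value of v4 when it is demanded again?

Initial pass — values computed on the first demand:
  v1 = lenl([3]) = 1
  v2 = min2(-4, 1) = -4
  v4 = min2(1, -4) = -4

Second demand — change propagation:
  v1: re-runs because in1 [3]->[-5, 9, 2, -6, 9]; new result 5.
  v2: re-runs because v1 1->5; new result -4 (unchanged).
  v4: re-runs because v1 1->5; new result -4 (unchanged).

v4 now evaluates to -4.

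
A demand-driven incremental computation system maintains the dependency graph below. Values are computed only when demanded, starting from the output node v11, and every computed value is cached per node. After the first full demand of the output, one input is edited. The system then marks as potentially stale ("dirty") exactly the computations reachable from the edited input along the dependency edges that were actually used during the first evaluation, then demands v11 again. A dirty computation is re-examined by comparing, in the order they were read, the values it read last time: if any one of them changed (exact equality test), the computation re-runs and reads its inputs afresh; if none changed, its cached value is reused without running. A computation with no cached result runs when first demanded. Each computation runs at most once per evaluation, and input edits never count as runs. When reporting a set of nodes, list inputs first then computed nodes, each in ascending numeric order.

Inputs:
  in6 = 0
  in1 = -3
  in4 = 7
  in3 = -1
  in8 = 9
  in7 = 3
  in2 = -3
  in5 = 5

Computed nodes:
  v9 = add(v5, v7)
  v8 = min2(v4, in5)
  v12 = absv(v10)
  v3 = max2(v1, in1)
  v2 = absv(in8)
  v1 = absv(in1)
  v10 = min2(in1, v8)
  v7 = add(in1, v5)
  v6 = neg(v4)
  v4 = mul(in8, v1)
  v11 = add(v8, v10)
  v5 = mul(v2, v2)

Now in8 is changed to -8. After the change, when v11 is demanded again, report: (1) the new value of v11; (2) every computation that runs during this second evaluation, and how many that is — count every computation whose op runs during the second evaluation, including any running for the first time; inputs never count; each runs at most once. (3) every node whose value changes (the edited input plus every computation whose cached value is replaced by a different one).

First evaluation (everything demanded from the output):
  v1 = absv(-3) = 3
  v4 = mul(9, 3) = 27
  v8 = min2(27, 5) = 5
  v10 = min2(-3, 5) = -3
  v11 = add(5, -3) = 2

Propagation after the edit:
  v4: runs — in8 9->-8; result -24.
  v8: runs — v4 27->-24; result -24.
  v10: runs — v8 5->-24; result -24.
  v11: runs — v8 5->-24; v10 -3->-24; result -48.

New value of v11: -48.
Computations that run: v4, v8, v10, v11 — 4 in total.
Values that change: in8, v4, v8, v10, v11.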